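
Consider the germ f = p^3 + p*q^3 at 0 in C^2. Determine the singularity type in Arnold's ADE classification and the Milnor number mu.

The Hessian of f at 0 has rank 0. Corank 2; j^3 = p^3 is a perfect cube, so E-series; the 4-jet and mu = 7 give E_7.

Type E_{7}, Milnor number mu = 7.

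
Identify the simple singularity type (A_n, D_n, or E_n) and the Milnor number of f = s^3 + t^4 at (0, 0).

The Hessian of f at 0 has rank 0. Corank 2; j^3 = s^3 is a perfect cube, so E-series; the 4-jet and mu = 6 give E_6.

Type E_{6}, Milnor number mu = 6.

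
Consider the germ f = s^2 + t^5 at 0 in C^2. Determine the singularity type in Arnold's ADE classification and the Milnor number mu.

Type A_{4}, Milnor number mu = 4.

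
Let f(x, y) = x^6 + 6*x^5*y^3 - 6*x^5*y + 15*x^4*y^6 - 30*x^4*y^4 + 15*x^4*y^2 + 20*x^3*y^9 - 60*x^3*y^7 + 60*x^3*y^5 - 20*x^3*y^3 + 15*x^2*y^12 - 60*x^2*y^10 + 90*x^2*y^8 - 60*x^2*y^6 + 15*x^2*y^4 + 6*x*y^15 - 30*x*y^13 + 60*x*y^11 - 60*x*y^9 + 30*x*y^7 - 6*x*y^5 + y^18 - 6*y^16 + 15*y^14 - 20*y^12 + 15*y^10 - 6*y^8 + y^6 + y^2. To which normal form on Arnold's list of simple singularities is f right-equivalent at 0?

A_5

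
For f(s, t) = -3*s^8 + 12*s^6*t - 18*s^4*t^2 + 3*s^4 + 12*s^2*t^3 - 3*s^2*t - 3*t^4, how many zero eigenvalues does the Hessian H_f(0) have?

Hessian at 0 has rank 0.

2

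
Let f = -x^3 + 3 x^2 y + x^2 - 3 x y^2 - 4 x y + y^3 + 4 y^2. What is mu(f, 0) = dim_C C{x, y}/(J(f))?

2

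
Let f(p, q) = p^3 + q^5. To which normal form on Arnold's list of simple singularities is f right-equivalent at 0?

The Hessian of f at 0 is [[0, 0], [0, 0]] with rank 0, so corank 2. A Groebner basis of the Jacobian ideal J(f) in C{p,q} is {q^4, p^2}; counting standard monomials gives mu = 8. Corank 2; j^3 = p^3 is a perfect cube, so E-series; the 5-jet and mu = 8 give E_8.

E_8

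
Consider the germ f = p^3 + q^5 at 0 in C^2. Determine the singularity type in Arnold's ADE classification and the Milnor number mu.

Type E_{8}, Milnor number mu = 8.

The Hessian of f at 0 has rank 0. Corank 2; j^3 = p^3 is a perfect cube, so E-series; the 5-jet and mu = 8 give E_8.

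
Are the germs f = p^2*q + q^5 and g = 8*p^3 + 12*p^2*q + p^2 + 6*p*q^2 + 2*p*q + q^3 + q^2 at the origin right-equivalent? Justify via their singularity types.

No.

The Hessian of f at 0 is [[0, 0], [0, 0]] with rank 0, so corank 2. A Groebner basis of the Jacobian ideal J(f) in C{p,q} is {p^2/5 + q^4, p^3, p*q}; counting standard monomials gives mu = 6. Corank 2; j^3 = p^2*q has shape L^2 M (L != M), so D-series; mu = 6 gives D_6. The Hessian of g at 0 is [[2, 2], [2, 2]] with rank 1, so corank 1. A Groebner basis of the Jacobian ideal J(g) in C{p,q} is {q^2, p + q}; counting standard monomials gives mu = 2. Corank 1: A-series; mu = 2 gives A_2. f is D_6 but g is A_2, hence not right-equivalent.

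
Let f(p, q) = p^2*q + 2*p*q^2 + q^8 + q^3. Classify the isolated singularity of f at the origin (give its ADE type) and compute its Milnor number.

Type D_9, Milnor number mu = 9.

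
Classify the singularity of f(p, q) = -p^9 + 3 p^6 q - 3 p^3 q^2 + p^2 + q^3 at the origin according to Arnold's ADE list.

The Hessian of f at 0 has rank 1. Corank 1: A-series; mu = 2 gives A_2.

A_2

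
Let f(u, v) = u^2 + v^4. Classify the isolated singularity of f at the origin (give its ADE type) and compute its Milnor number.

Type A_{3}, Milnor number mu = 3.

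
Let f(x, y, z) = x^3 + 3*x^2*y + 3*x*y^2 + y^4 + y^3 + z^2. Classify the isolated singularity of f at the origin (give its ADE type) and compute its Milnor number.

The Hessian of f at 0 is [[0, 0, 0], [0, 0, 0], [0, 0, 2]] with rank 1, so corank 2. A Groebner basis of the Jacobian ideal J(f) in C{x,y,z} is {y^3, x^2 + 2*x*y + y^2, z}; counting standard monomials gives mu = 6. Corank 2; j^3 = (x + y)^3 is a perfect cube, so E-series; the 4-jet and mu = 6 give E_6.

Type E_6, Milnor number mu = 6.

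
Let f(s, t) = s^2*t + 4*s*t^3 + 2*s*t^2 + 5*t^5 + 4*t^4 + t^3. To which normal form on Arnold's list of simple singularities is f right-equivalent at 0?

D_{6}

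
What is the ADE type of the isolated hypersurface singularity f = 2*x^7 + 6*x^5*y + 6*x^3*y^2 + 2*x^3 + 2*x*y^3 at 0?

The Hessian of f at 0 has rank 0. Corank 2; j^3 = 2*x^3 is a perfect cube, so E-series; the 4-jet and mu = 7 give E_7.

E7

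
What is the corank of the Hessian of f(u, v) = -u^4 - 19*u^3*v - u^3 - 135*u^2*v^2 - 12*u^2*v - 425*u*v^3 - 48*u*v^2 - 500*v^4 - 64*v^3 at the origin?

2

Hessian at 0 has rank 0.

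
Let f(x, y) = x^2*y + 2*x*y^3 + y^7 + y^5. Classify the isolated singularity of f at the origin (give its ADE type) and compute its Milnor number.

Type D8, Milnor number mu = 8.

The Hessian of f at 0 has rank 0. Corank 2; j^3 = x^2*y has shape L^2 M (L != M), so D-series; mu = 8 gives D_8.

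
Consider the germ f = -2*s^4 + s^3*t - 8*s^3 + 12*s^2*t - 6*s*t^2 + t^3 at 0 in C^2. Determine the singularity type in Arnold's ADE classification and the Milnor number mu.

The Hessian of f at 0 has rank 0. Corank 2; j^3 = -(2*s - t)^3 is a perfect cube, so E-series; the 4-jet and mu = 7 give E_7.

Type E_7, Milnor number mu = 7.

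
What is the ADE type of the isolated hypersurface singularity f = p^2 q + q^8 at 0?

The Hessian of f at 0 has rank 0. Corank 2; j^3 = p^2*q has shape L^2 M (L != M), so D-series; mu = 9 gives D_9.

D_{9}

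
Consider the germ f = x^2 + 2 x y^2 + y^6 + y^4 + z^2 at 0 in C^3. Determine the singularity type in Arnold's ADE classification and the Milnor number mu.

Type A_5, Milnor number mu = 5.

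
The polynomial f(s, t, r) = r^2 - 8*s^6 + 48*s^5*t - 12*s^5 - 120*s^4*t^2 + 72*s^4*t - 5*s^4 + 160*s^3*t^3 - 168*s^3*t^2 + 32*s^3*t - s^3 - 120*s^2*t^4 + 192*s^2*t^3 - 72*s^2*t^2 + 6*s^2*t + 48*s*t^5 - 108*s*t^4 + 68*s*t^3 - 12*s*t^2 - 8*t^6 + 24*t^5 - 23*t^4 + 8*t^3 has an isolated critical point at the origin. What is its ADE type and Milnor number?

Type E_6, Milnor number mu = 6.

The Hessian of f at 0 is [[0, 0, 0], [0, 0, 0], [0, 0, 2]] with rank 1, so corank 2. A Groebner basis of the Jacobian ideal J(f) in C{s,t,r} is {s^3 - 3*s^2 + 12*s*t - 12*t^2, s^2*t - 2*s^2 + 8*s*t - 8*t^2, -5*s^2/4 + s*t^2 + 5*s*t - 5*t^2, -3*s^2/4 + 3*s*t + t^3 - 3*t^2, r}; counting standard monomials gives mu = 6. Corank 2; j^3 = -(s - 2*t)^3 is a perfect cube, so E-series; the 4-jet and mu = 6 give E_6.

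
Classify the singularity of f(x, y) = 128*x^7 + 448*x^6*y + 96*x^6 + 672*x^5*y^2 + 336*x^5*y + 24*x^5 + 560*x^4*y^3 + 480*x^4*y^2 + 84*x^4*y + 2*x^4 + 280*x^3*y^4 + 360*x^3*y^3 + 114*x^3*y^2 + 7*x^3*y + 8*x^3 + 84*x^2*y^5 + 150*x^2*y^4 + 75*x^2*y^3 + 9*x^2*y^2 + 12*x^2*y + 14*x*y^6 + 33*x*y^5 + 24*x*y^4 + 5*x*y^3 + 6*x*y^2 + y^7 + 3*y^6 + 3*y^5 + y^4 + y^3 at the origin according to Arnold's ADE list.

E7

The Hessian of f at 0 has rank 0. Corank 2; j^3 = (2*x + y)^3 is a perfect cube, so E-series; the 4-jet and mu = 7 give E_7.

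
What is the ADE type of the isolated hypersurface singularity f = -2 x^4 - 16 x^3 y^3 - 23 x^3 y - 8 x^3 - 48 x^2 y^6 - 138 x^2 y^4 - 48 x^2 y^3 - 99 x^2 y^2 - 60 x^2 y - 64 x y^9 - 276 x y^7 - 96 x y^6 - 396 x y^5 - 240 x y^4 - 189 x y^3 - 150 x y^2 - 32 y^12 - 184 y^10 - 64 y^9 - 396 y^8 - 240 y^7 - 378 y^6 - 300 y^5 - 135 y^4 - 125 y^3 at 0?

E_7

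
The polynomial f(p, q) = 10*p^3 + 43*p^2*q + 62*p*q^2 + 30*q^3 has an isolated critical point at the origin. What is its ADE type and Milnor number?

Type D4, Milnor number mu = 4.

The Hessian of f at 0 has rank 0. Corank 2; j^3 = (2*p + 3*q)*(5*p^2 + 14*p*q + 10*q^2) splits into three distinct lines over C (the quadratic factor has nonzero discriminant), so D_4.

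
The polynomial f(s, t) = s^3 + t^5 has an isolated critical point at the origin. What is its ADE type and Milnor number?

The Hessian of f at 0 has rank 0. Corank 2; j^3 = s^3 is a perfect cube, so E-series; the 5-jet and mu = 8 give E_8.

Type E_{8}, Milnor number mu = 8.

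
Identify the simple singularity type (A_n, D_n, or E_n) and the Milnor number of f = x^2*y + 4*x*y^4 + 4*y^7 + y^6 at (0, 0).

Type D7, Milnor number mu = 7.

The Hessian of f at 0 is [[0, 0], [0, 0]] with rank 0, so corank 2. A Groebner basis of the Jacobian ideal J(f) in C{x,y} is {x*y/2 + y^4, x^3, x^2*y, -x^2/3 + x*y^2}; counting standard monomials gives mu = 7. Corank 2; j^3 = x^2*y has shape L^2 M (L != M), so D-series; mu = 7 gives D_7.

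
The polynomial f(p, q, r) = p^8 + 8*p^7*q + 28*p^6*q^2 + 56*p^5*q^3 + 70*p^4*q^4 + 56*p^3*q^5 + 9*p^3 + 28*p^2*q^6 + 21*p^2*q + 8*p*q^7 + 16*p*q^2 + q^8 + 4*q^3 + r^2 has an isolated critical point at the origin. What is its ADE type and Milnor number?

The Hessian of f at 0 has rank 1. Corank 2; j^3 = (p + q)*(3*p + 2*q)^2 has shape L^2 M (L != M), so D-series; mu = 9 gives D_9.

Type D_9, Milnor number mu = 9.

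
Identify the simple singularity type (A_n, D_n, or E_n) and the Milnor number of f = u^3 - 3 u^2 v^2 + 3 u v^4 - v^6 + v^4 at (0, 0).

The Hessian of f at 0 has rank 0. Corank 2; j^3 = u^3 is a perfect cube, so E-series; the 4-jet and mu = 6 give E_6.

Type E6, Milnor number mu = 6.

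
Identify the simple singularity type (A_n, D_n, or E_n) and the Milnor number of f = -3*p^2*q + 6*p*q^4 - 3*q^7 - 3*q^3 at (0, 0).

The Hessian of f at 0 is [[0, 0], [0, 0]] with rank 0, so corank 2. A Groebner basis of the Jacobian ideal J(f) in C{p,q} is {q^3, p^2 + 3*q^2, p*q}; counting standard monomials gives mu = 4. Corank 2; j^3 = -3*q*(p^2 + q^2) splits into three distinct lines over C (the quadratic factor has nonzero discriminant), so D_4.

Type D_{4}, Milnor number mu = 4.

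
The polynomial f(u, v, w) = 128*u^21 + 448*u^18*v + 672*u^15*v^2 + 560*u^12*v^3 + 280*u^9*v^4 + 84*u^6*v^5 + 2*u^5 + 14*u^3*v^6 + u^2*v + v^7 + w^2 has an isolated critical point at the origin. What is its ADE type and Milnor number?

Type D_{8}, Milnor number mu = 8.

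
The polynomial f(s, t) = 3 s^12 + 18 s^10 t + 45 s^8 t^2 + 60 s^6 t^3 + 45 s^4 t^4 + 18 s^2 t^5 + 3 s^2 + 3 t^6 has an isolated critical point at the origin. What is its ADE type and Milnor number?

Type A_5, Milnor number mu = 5.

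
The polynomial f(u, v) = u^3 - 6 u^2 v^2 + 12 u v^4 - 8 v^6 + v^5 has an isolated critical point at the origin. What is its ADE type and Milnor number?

Type E_{8}, Milnor number mu = 8.

The Hessian of f at 0 is [[0, 0], [0, 0]] with rank 0, so corank 2. A Groebner basis of the Jacobian ideal J(f) in C{u,v} is {v^4, u^3, -u^2/4 + u*v^2}; counting standard monomials gives mu = 8. Corank 2; j^3 = u^3 is a perfect cube, so E-series; the 5-jet and mu = 8 give E_8.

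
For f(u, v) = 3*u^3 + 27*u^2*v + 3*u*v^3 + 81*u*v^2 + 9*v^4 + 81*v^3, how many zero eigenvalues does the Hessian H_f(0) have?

The Hessian at 0 is [[0, 0], [0, 0]] of rank 0; hence corank 2.

2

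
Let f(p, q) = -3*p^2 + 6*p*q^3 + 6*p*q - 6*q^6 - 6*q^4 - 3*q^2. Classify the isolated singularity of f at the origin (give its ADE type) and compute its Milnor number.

Type A_5, Milnor number mu = 5.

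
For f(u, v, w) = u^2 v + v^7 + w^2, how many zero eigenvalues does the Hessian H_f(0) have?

Hessian at 0 has rank 1.

2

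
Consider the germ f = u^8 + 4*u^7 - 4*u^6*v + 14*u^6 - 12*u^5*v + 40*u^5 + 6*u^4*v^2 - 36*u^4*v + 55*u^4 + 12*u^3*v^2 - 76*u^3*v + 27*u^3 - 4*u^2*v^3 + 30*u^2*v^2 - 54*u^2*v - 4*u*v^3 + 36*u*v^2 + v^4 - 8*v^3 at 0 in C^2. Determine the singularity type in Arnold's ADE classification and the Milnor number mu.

Type E6, Milnor number mu = 6.

The Hessian of f at 0 has rank 0. Corank 2; j^3 = (3*u - 2*v)^3 is a perfect cube, so E-series; the 4-jet and mu = 6 give E_6.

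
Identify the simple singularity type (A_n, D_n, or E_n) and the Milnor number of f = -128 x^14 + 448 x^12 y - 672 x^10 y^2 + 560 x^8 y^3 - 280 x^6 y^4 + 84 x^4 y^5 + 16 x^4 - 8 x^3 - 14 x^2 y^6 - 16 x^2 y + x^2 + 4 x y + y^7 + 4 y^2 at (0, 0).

The Hessian of f at 0 is [[2, 4], [4, 8]] with rank 1, so corank 1. A Groebner basis of the Jacobian ideal J(f) in C{x,y} is {7*x*y/192 + 5*x/3072 + y^4 - y^3/6 + 3*y^2/64 + 5*y/1536, x*y^2 + x*y/6 + x/192 + 2*y^3/3 + y^2/4 + y/96, x^2 - x/4 - y/2}; counting standard monomials gives mu = 6. Corank 1: A-series; mu = 6 gives A_6.

Type A_6, Milnor number mu = 6.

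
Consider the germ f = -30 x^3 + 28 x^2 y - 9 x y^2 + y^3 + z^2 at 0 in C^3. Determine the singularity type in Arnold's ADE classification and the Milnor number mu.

Type D_4, Milnor number mu = 4.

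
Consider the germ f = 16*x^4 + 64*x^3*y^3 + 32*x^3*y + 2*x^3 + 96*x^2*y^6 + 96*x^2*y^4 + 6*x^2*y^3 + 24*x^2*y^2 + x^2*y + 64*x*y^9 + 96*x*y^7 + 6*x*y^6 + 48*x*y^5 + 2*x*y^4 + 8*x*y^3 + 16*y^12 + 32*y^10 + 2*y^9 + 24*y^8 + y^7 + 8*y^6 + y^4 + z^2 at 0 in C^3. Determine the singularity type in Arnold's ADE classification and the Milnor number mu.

Type D_{5}, Milnor number mu = 5.

The Hessian of f at 0 has rank 1. Corank 2; j^3 = x^2*(2*x + y) has shape L^2 M (L != M), so D-series; mu = 5 gives D_5.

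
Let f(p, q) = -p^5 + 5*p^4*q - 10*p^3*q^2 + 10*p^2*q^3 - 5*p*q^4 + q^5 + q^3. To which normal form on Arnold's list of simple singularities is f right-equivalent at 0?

The Hessian of f at 0 has rank 0. Corank 2; j^3 = q^3 is a perfect cube, so E-series; the 5-jet and mu = 8 give E_8.

E_{8}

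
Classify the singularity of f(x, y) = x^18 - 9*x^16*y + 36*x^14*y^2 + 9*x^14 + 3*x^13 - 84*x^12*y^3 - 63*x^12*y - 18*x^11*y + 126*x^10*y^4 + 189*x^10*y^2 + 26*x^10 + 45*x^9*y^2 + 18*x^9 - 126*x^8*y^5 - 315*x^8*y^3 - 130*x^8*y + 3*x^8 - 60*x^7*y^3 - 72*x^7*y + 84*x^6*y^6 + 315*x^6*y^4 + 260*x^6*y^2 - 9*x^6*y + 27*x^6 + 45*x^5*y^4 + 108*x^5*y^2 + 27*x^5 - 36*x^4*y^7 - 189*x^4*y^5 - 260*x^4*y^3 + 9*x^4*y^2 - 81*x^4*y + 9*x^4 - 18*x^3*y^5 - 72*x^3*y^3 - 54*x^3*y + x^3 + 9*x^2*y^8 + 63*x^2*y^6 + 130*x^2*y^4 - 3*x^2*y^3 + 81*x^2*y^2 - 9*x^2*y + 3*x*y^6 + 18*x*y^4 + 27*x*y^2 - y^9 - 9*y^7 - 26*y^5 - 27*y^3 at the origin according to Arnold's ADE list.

E_{8}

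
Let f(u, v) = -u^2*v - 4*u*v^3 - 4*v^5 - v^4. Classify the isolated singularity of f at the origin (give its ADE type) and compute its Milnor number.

The Hessian of f at 0 has rank 0. Corank 2; j^3 = -u^2*v has shape L^2 M (L != M), so D-series; mu = 5 gives D_5.

Type D_5, Milnor number mu = 5.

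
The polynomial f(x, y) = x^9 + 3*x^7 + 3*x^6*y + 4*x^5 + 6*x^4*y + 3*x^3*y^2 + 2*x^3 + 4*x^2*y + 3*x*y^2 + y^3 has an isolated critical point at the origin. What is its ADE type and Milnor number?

The Hessian of f at 0 is [[0, 0], [0, 0]] with rank 0, so corank 2. A Groebner basis of the Jacobian ideal J(f) in C{x,y} is {y^3, x^2 - 3*y^2/2, x*y + 3*y^2/2}; counting standard monomials gives mu = 4. Corank 2; j^3 = (x + y)*(2*x^2 + 2*x*y + y^2) splits into three distinct lines over C (the quadratic factor has nonzero discriminant), so D_4.

Type D_4, Milnor number mu = 4.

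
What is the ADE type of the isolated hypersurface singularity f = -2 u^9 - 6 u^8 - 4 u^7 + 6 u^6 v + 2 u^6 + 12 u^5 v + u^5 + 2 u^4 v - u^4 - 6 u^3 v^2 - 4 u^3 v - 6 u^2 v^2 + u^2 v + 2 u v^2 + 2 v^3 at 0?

The Hessian of f at 0 has rank 0. Corank 2; j^3 = v*(u^2 + 2*u*v + 2*v^2) splits into three distinct lines over C (the quadratic factor has nonzero discriminant), so D_4.

D_{4}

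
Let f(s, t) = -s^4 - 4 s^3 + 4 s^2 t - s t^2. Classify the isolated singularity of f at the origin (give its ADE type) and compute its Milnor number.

The Hessian of f at 0 has rank 0. Corank 2; j^3 = -s*(2*s - t)^2 has shape L^2 M (L != M), so D-series; mu = 5 gives D_5.

Type D_5, Milnor number mu = 5.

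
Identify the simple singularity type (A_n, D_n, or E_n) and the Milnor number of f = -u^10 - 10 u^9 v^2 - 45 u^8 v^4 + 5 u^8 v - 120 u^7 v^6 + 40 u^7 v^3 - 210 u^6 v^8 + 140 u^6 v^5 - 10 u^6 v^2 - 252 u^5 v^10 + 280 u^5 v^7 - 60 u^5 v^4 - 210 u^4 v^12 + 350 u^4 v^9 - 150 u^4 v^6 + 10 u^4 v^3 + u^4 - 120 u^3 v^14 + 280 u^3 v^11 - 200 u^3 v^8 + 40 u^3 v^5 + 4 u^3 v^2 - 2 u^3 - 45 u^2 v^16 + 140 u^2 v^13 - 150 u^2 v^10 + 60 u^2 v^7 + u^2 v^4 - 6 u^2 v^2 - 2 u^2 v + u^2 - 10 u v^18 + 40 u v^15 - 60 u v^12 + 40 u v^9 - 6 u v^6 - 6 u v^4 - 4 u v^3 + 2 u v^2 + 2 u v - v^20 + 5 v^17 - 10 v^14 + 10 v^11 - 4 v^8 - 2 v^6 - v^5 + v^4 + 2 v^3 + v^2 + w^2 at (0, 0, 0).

Type A_4, Milnor number mu = 4.

The Hessian of f at 0 is [[2, 2, 0], [2, 2, 0], [0, 0, 2]] with rank 2, so corank 1. A Groebner basis of the Jacobian ideal J(f) in C{u,v,w} is {u/2 + v^3 + v/2, u^2 - v^2, u*v + v^2, w}; counting standard monomials gives mu = 4. Corank 1: A-series; mu = 4 gives A_4.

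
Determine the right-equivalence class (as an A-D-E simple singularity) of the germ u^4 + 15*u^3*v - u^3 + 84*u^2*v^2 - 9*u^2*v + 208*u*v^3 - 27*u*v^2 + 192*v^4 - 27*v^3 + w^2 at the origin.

E7

The Hessian of f at 0 has rank 1. Corank 2; j^3 = -(u + 3*v)^3 is a perfect cube, so E-series; the 4-jet and mu = 7 give E_7.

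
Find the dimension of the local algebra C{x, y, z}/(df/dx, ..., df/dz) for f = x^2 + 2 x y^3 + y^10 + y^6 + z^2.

The Hessian of f at 0 has rank 2. Corank 1: A-series; mu = 9 gives A_9.

9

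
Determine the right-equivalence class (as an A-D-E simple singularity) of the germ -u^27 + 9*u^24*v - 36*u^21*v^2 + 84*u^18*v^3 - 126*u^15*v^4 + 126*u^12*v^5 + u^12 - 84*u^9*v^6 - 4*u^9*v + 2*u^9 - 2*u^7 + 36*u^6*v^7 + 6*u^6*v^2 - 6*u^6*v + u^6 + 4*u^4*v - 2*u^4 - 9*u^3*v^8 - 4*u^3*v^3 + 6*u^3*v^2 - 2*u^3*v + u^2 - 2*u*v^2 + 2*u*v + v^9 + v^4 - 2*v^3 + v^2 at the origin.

The Hessian of f at 0 is [[2, 2], [2, 2]] with rank 1, so corank 1. A Groebner basis of the Jacobian ideal J(f) in C{u,v} is {-137*u^2/172 + u*v^3 + 61*u*v^2/86 - 113*u*v/86 + 47*u/172 + 121*v^3/172 - 34*v^2/43 + 47*v/172, 113*u^2/172 - 93*u*v^2/86 + 75*u*v/86 - 35*u/172 + v^4 - 145*v^3/172 + 18*v^2/43 - 35*v/172, u^3 - 107*u^2/172 - 127*u*v^2/258 - 347*u*v/258 - 205*u/516 + 109*v^3/516 - 14*v^2/43 - 205*v/516, u^2*v + 23*u^2/172 + 307*u*v^2/258 + 77*u*v/258 + 73*u/516 + 155*v^3/516 + v^2/43 + 73*v/516}; counting standard monomials gives mu = 8. Corank 1: A-series; mu = 8 gives A_8.

A8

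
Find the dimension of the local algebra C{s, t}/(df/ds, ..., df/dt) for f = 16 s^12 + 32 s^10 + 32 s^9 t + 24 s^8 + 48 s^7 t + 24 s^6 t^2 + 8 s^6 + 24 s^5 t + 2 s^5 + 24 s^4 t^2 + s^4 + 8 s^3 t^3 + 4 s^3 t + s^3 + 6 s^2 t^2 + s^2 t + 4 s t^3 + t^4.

The Hessian of f at 0 is [[0, 0], [0, 0]] with rank 0, so corank 2. A Groebner basis of the Jacobian ideal J(f) in C{s,t} is {s*t^2, -s*t/4 + t^3, s^2 + s*t}; counting standard monomials gives mu = 5. Corank 2; j^3 = s^2*(s + t) has shape L^2 M (L != M), so D-series; mu = 5 gives D_5.

5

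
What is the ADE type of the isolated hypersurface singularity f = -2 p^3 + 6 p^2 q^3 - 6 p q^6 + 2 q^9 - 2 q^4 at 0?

The Hessian of f at 0 is [[0, 0], [0, 0]] with rank 0, so corank 2. A Groebner basis of the Jacobian ideal J(f) in C{p,q} is {q^3, p^2}; counting standard monomials gives mu = 6. Corank 2; j^3 = -2*p^3 is a perfect cube, so E-series; the 4-jet and mu = 6 give E_6.

E6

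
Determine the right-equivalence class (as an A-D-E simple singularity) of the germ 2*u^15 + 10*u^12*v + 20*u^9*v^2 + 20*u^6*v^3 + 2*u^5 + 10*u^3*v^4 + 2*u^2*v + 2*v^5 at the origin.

The Hessian of f at 0 is [[0, 0], [0, 0]] with rank 0, so corank 2. A Groebner basis of the Jacobian ideal J(f) in C{u,v} is {u^2/5 + v^4, u^3, u*v}; counting standard monomials gives mu = 6. Corank 2; j^3 = 2*u^2*v has shape L^2 M (L != M), so D-series; mu = 6 gives D_6.

D_6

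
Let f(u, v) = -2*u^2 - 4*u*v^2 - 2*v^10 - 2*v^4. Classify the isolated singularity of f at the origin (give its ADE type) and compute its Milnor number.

The Hessian of f at 0 has rank 1. Corank 1: A-series; mu = 9 gives A_9.

Type A_{9}, Milnor number mu = 9.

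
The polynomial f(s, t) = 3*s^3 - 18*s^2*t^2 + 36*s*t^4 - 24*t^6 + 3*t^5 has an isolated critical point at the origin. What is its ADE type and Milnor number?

Type E_{8}, Milnor number mu = 8.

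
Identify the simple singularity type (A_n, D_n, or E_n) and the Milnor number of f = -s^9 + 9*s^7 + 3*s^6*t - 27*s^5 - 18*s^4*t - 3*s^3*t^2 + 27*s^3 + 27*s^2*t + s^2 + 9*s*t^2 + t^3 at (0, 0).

Type A2, Milnor number mu = 2.

The Hessian of f at 0 is [[2, 0], [0, 0]] with rank 1, so corank 1. A Groebner basis of the Jacobian ideal J(f) in C{s,t} is {t^2, s}; counting standard monomials gives mu = 2. Corank 1: A-series; mu = 2 gives A_2.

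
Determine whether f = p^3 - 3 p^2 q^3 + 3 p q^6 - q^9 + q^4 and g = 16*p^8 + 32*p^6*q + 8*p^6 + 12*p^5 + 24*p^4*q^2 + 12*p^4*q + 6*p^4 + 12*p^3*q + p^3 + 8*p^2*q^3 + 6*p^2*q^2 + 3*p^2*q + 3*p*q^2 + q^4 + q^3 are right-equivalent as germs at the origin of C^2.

Yes.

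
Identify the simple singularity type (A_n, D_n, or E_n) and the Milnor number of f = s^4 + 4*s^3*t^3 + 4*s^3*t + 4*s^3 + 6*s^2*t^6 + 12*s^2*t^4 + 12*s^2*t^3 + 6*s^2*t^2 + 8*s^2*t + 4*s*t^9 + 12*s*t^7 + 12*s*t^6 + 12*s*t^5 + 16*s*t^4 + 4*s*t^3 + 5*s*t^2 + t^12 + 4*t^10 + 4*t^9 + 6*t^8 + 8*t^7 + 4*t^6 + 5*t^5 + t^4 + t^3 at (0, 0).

Type D_5, Milnor number mu = 5.

The Hessian of f at 0 is [[0, 0], [0, 0]] with rank 0, so corank 2. A Groebner basis of the Jacobian ideal J(f) in C{s,t} is {s*t^2 + 2*s*t + t^2, -4*s*t + t^3 - 2*t^2, s^2 + 3*s*t/2 + t^2/2}; counting standard monomials gives mu = 5. Corank 2; j^3 = (s + t)*(2*s + t)^2 has shape L^2 M (L != M), so D-series; mu = 5 gives D_5.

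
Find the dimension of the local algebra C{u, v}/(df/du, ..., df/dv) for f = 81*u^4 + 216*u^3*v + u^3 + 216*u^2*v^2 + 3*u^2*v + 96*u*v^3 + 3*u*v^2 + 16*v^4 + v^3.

The Hessian of f at 0 has rank 0. Corank 2; j^3 = (u + v)^3 is a perfect cube, so E-series; the 4-jet and mu = 6 give E_6.

6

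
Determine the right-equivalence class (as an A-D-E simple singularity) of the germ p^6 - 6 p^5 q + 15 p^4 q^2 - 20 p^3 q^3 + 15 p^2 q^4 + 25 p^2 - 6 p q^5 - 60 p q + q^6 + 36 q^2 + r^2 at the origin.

The Hessian of f at 0 is [[50, -60, 0], [-60, 72, 0], [0, 0, 2]] with rank 2, so corank 1. A Groebner basis of the Jacobian ideal J(f) in C{p,q,r} is {q^5, p - 6*q/5, r}; counting standard monomials gives mu = 5. Corank 1: A-series; mu = 5 gives A_5.

A_5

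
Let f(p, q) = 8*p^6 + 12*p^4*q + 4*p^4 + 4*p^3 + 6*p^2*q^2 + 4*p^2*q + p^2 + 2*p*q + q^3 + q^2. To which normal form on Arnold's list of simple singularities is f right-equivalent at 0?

A_2

The Hessian of f at 0 has rank 1. Corank 1: A-series; mu = 2 gives A_2.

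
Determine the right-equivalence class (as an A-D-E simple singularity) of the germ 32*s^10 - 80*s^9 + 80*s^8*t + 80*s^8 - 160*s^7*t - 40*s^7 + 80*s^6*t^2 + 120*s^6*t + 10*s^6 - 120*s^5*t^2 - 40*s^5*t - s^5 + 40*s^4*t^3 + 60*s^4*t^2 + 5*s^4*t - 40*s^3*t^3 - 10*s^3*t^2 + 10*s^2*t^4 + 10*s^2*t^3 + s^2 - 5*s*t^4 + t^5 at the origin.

A_{4}

The Hessian of f at 0 has rank 1. Corank 1: A-series; mu = 4 gives A_4.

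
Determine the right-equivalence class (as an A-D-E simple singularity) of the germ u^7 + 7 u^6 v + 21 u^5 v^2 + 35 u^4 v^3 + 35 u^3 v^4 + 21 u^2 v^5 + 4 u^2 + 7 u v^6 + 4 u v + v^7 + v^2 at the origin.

The Hessian of f at 0 is [[8, 4], [4, 2]] with rank 1, so corank 1. A Groebner basis of the Jacobian ideal J(f) in C{u,v} is {v^6, u + v/2}; counting standard monomials gives mu = 6. Corank 1: A-series; mu = 6 gives A_6.

A6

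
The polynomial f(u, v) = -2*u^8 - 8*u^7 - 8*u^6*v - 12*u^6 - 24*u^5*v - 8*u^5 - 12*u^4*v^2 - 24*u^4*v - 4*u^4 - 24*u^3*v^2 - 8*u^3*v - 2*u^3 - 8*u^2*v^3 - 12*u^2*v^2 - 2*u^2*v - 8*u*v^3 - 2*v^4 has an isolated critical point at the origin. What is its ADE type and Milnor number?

The Hessian of f at 0 has rank 0. Corank 2; j^3 = -2*u^2*(u + v) has shape L^2 M (L != M), so D-series; mu = 5 gives D_5.

Type D_{5}, Milnor number mu = 5.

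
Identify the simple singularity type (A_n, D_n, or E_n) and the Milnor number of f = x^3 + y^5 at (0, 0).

The Hessian of f at 0 has rank 0. Corank 2; j^3 = x^3 is a perfect cube, so E-series; the 5-jet and mu = 8 give E_8.

Type E8, Milnor number mu = 8.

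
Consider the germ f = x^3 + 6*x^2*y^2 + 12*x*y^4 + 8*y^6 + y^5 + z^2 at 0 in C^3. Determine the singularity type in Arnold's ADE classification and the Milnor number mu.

The Hessian of f at 0 has rank 1. Corank 2; j^3 = x^3 is a perfect cube, so E-series; the 5-jet and mu = 8 give E_8.

Type E8, Milnor number mu = 8.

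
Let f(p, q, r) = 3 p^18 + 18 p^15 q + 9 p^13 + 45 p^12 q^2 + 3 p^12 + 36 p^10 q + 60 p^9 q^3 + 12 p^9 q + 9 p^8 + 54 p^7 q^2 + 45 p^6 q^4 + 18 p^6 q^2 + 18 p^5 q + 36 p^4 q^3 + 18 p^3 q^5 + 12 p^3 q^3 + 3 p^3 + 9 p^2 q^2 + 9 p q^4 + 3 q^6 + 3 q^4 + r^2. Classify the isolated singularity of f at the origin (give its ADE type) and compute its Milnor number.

Type E_{6}, Milnor number mu = 6.

The Hessian of f at 0 is [[0, 0, 0], [0, 0, 0], [0, 0, 2]] with rank 1, so corank 2. A Groebner basis of the Jacobian ideal J(f) in C{p,q,r} is {p^3, p^2*q, p^2/2 + p*q^2, q^3, r}; counting standard monomials gives mu = 6. Corank 2; j^3 = 3*p^3 is a perfect cube, so E-series; the 4-jet and mu = 6 give E_6.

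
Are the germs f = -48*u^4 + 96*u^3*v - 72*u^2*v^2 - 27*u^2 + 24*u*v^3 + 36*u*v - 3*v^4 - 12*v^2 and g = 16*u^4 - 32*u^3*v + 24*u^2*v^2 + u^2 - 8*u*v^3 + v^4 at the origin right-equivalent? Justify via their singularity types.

Yes.

The Hessian of f at 0 is [[-54, 36], [36, -24]] with rank 1, so corank 1. A Groebner basis of the Jacobian ideal J(f) in C{u,v} is {v^3, u - 2*v/3}; counting standard monomials gives mu = 3. Corank 1: A-series; mu = 3 gives A_3. The Hessian of g at 0 is [[2, 0], [0, 0]] with rank 1, so corank 1. A Groebner basis of the Jacobian ideal J(g) in C{u,v} is {v^3, u}; counting standard monomials gives mu = 3. Corank 1: A-series; mu = 3 gives A_3. Both have type A_3, hence right-equivalent.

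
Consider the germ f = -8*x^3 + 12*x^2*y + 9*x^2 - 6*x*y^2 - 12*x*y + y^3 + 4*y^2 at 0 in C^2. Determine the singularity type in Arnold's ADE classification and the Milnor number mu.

The Hessian of f at 0 has rank 1. Corank 1: A-series; mu = 2 gives A_2.

Type A2, Milnor number mu = 2.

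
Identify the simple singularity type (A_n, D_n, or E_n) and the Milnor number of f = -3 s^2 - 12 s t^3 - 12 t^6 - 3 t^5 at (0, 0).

Type A_4, Milnor number mu = 4.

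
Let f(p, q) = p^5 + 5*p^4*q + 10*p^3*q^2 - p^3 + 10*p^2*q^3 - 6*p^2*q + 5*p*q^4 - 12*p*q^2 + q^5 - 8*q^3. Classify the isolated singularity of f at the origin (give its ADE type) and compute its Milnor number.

Type E_{8}, Milnor number mu = 8.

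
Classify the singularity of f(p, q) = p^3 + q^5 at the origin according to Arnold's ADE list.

The Hessian of f at 0 has rank 0. Corank 2; j^3 = p^3 is a perfect cube, so E-series; the 5-jet and mu = 8 give E_8.

E_{8}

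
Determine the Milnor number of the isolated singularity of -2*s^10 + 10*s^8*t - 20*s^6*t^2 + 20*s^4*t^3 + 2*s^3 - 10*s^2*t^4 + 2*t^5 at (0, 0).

8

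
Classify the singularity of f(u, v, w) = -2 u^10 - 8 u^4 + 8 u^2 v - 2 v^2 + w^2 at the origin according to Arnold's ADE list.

The Hessian of f at 0 is [[0, 0, 0], [0, -4, 0], [0, 0, 2]] with rank 2, so corank 1. A Groebner basis of the Jacobian ideal J(f) in C{u,v,w} is {u*v^4, v^5, u^2 - v/2, w}; counting standard monomials gives mu = 9. Corank 1: A-series; mu = 9 gives A_9.

A_9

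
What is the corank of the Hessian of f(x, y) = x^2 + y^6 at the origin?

Hessian at 0 has rank 1.

1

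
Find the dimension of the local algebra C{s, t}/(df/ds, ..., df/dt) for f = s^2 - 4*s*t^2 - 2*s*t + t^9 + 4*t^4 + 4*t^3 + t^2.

8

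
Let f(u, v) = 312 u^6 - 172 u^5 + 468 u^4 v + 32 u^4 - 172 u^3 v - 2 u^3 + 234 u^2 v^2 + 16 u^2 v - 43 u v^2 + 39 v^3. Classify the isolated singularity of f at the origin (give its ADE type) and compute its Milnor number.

Type D_{4}, Milnor number mu = 4.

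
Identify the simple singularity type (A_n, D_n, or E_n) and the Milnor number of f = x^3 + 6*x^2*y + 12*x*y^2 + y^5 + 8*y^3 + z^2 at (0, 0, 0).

The Hessian of f at 0 has rank 1. Corank 2; j^3 = (x + 2*y)^3 is a perfect cube, so E-series; the 5-jet and mu = 8 give E_8.

Type E_8, Milnor number mu = 8.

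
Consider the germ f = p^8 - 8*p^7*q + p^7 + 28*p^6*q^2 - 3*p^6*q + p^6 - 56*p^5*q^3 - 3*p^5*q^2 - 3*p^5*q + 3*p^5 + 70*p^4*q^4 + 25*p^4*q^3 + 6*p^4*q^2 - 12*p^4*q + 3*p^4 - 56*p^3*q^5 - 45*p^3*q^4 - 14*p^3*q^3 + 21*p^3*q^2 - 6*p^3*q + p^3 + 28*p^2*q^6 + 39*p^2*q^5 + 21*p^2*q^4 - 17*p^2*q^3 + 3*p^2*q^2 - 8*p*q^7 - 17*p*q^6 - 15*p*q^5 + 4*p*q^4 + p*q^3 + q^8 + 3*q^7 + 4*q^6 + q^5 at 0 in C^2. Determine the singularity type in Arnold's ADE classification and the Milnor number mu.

Type E_7, Milnor number mu = 7.

The Hessian of f at 0 is [[0, 0], [0, 0]] with rank 0, so corank 2. A Groebner basis of the Jacobian ideal J(f) in C{p,q} is {3*p^2/4 + q^4 + q^3/4, p^3, p^2*q - p^2/4 - q^3/12, -3*p^2/4 + p*q^2 - q^3/4}; counting standard monomials gives mu = 7. Corank 2; j^3 = p^3 is a perfect cube, so E-series; the 4-jet and mu = 7 give E_7.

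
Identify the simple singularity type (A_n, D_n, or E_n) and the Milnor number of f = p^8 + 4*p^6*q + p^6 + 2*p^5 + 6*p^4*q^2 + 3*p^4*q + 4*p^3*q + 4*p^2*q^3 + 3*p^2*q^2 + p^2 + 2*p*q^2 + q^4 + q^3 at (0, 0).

Type A_2, Milnor number mu = 2.

The Hessian of f at 0 has rank 1. Corank 1: A-series; mu = 2 gives A_2.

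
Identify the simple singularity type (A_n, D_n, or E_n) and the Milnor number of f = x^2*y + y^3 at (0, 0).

Type D_{4}, Milnor number mu = 4.

The Hessian of f at 0 is [[0, 0], [0, 0]] with rank 0, so corank 2. A Groebner basis of the Jacobian ideal J(f) in C{x,y} is {y^3, x^2 + 3*y^2, x*y}; counting standard monomials gives mu = 4. Corank 2; j^3 = y*(x^2 + y^2) splits into three distinct lines over C (the quadratic factor has nonzero discriminant), so D_4.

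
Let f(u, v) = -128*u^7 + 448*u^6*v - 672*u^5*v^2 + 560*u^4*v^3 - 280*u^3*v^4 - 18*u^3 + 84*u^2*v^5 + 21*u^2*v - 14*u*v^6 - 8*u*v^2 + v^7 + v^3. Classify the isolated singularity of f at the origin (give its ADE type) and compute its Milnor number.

Type D_{8}, Milnor number mu = 8.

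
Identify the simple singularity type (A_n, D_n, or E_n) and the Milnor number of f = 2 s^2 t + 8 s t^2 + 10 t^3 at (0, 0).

The Hessian of f at 0 is [[0, 0], [0, 0]] with rank 0, so corank 2. A Groebner basis of the Jacobian ideal J(f) in C{s,t} is {t^3, s^2 - t^2, s*t + 2*t^2}; counting standard monomials gives mu = 4. Corank 2; j^3 = 2*t*(s^2 + 4*s*t + 5*t^2) splits into three distinct lines over C (the quadratic factor has nonzero discriminant), so D_4.

Type D_{4}, Milnor number mu = 4.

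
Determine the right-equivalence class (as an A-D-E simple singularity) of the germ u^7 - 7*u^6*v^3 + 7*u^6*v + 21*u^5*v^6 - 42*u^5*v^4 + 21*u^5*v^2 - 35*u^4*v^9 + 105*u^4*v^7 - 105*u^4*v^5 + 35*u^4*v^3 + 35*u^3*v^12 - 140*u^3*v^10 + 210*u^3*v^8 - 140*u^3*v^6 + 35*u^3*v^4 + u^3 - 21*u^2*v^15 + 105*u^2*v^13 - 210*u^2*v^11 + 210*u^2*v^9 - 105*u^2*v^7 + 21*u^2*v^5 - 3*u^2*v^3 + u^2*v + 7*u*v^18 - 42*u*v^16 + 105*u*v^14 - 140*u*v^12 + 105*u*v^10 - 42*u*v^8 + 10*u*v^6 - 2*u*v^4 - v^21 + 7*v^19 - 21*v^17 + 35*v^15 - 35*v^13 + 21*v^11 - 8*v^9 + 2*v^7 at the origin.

The Hessian of f at 0 is [[0, 0], [0, 0]] with rank 0, so corank 2. A Groebner basis of the Jacobian ideal J(f) in C{u,v} is {u^2/6 + u*v^3, -7*u^2/6 - u*v + v^4, u^3, u^2*v}; counting standard monomials gives mu = 8. Corank 2; j^3 = u^2*(u + v) has shape L^2 M (L != M), so D-series; mu = 8 gives D_8.

D_8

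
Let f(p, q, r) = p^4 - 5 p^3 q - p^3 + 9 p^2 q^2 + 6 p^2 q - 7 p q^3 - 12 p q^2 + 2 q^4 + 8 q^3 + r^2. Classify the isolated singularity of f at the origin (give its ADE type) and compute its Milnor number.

Type E_7, Milnor number mu = 7.

The Hessian of f at 0 is [[0, 0, 0], [0, 0, 0], [0, 0, 2]] with rank 1, so corank 2. A Groebner basis of the Jacobian ideal J(f) in C{p,q,r} is {3*p^2 - 12*p*q + q^4 - q^3 + 12*q^2, p^3 - 18*p^2 + 72*p*q - 2*q^3 - 72*q^2, p^2*q - 7*p^2 + 28*p*q - 5*q^3/3 - 28*q^2, -2*p^2 + p*q^2 + 8*p*q - 4*q^3/3 - 8*q^2, r}; counting standard monomials gives mu = 7. Corank 2; j^3 = -(p - 2*q)^3 is a perfect cube, so E-series; the 4-jet and mu = 7 give E_7.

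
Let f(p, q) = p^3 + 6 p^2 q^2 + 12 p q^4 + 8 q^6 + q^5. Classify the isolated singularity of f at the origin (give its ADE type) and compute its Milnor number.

The Hessian of f at 0 is [[0, 0], [0, 0]] with rank 0, so corank 2. A Groebner basis of the Jacobian ideal J(f) in C{p,q} is {q^4, p^3, p^2/4 + p*q^2}; counting standard monomials gives mu = 8. Corank 2; j^3 = p^3 is a perfect cube, so E-series; the 5-jet and mu = 8 give E_8.

Type E_{8}, Milnor number mu = 8.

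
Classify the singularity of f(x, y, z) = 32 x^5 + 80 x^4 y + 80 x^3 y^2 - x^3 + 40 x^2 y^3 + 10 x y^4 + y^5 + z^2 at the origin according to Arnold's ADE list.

The Hessian of f at 0 has rank 1. Corank 2; j^3 = -x^3 is a perfect cube, so E-series; the 5-jet and mu = 8 give E_8.

E_{8}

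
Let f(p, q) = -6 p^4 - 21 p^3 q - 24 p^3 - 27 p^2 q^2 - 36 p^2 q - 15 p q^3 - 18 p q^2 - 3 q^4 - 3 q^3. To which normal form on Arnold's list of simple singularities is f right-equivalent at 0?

E7

The Hessian of f at 0 is [[0, 0], [0, 0]] with rank 0, so corank 2. A Groebner basis of the Jacobian ideal J(f) in C{p,q} is {768*p^2 + 768*p*q + q^4 + 8*q^3 + 192*q^2, p^3 + 36*p^2 + 36*p*q + q^3/2 + 9*q^2, p^2*q - 40*p^2 - 40*p*q - 2*q^3/3 - 10*q^2, 32*p^2 + p*q^2 + 32*p*q + 5*q^3/6 + 8*q^2}; counting standard monomials gives mu = 7. Corank 2; j^3 = -3*(2*p + q)^3 is a perfect cube, so E-series; the 4-jet and mu = 7 give E_7.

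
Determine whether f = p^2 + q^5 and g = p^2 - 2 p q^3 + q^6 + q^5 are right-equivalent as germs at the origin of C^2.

Yes.

The Hessian of f at 0 has rank 1. Corank 1: A-series; mu = 4 gives A_4. The Hessian of g at 0 has rank 1. Corank 1: A-series; mu = 4 gives A_4. Both have type A_4, hence right-equivalent.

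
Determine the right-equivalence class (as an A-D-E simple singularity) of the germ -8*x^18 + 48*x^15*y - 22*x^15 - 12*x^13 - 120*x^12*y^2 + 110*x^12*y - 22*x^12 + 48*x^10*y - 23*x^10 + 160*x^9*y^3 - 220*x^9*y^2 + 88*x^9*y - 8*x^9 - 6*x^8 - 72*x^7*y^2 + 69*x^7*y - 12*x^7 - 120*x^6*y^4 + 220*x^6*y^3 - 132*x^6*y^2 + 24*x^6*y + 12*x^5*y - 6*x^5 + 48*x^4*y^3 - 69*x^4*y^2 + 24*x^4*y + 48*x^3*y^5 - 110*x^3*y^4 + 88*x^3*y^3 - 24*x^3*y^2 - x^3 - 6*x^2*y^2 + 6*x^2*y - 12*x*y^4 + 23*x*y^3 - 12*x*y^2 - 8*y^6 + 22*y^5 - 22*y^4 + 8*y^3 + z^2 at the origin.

E_7

The Hessian of f at 0 has rank 1. Corank 2; j^3 = -(x - 2*y)^3 is a perfect cube, so E-series; the 4-jet and mu = 7 give E_7.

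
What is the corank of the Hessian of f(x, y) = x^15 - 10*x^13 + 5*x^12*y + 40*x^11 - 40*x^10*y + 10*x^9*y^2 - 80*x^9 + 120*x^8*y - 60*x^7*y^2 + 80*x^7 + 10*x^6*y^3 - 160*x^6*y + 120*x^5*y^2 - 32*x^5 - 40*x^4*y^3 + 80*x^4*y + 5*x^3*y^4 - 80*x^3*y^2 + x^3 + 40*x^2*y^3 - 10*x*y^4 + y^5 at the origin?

2

Hessian at 0 has rank 0.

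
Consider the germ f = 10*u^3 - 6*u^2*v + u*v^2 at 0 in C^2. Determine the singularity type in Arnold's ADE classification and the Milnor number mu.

Type D_{4}, Milnor number mu = 4.

The Hessian of f at 0 is [[0, 0], [0, 0]] with rank 0, so corank 2. A Groebner basis of the Jacobian ideal J(f) in C{u,v} is {v^3, u^2 - v^2/6, u*v - v^2/2}; counting standard monomials gives mu = 4. Corank 2; j^3 = u*(10*u^2 - 6*u*v + v^2) splits into three distinct lines over C (the quadratic factor has nonzero discriminant), so D_4.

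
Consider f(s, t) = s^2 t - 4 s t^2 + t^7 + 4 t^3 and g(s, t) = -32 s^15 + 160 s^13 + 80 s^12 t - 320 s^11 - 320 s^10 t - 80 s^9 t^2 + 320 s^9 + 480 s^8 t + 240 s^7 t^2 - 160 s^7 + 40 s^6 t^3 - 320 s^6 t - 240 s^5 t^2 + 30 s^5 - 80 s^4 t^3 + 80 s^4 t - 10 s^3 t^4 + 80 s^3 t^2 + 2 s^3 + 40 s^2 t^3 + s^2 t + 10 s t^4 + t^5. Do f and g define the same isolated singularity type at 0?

The Hessian of f at 0 is [[0, 0], [0, 0]] with rank 0, so corank 2. A Groebner basis of the Jacobian ideal J(f) in C{s,t} is {s^2/7 + t^6 - 4*t^2/7, s^3 - 8*t^3, s*t - 2*t^2}; counting standard monomials gives mu = 8. Corank 2; j^3 = t*(s - 2*t)^2 has shape L^2 M (L != M), so D-series; mu = 8 gives D_8. The Hessian of g at 0 is [[0, 0], [0, 0]] with rank 0, so corank 2. A Groebner basis of the Jacobian ideal J(g) in C{s,t} is {-s*t/10 + t^4, s*t^2, s^2 + s*t/2}; counting standard monomials gives mu = 6. Corank 2; j^3 = s^2*(2*s + t) has shape L^2 M (L != M), so D-series; mu = 6 gives D_6. f is D_8 but g is D_6, hence not right-equivalent.

No.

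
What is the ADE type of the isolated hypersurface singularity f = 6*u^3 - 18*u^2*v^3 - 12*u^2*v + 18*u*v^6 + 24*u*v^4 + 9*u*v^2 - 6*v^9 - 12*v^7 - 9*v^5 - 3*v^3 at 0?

The Hessian of f at 0 is [[0, 0], [0, 0]] with rank 0, so corank 2. A Groebner basis of the Jacobian ideal J(f) in C{u,v} is {v^3, u^2 - 3*v^2/2, u*v - 3*v^2/2}; counting standard monomials gives mu = 4. Corank 2; j^3 = 3*(u - v)*(2*u^2 - 2*u*v + v^2) splits into three distinct lines over C (the quadratic factor has nonzero discriminant), so D_4.

D_4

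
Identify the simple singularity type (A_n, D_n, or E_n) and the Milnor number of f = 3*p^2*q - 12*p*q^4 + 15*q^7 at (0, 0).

Type D_8, Milnor number mu = 8.

The Hessian of f at 0 has rank 0. Corank 2; j^3 = 3*p^2*q has shape L^2 M (L != M), so D-series; mu = 8 gives D_8.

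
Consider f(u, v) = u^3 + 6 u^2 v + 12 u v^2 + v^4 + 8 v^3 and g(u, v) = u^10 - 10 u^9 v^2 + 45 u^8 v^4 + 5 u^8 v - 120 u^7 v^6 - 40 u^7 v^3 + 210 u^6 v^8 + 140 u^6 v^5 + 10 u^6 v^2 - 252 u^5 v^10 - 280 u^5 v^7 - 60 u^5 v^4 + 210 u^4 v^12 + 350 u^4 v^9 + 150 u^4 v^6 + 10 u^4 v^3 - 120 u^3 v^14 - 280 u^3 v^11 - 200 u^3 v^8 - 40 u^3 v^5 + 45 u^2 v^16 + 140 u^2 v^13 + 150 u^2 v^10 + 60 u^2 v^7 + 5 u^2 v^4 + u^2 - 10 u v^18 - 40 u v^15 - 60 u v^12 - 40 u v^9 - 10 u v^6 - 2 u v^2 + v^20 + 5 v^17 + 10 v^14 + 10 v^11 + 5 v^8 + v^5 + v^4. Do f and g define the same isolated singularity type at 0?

The Hessian of f at 0 has rank 0. Corank 2; j^3 = (u + 2*v)^3 is a perfect cube, so E-series; the 4-jet and mu = 6 give E_6. The Hessian of g at 0 has rank 1. Corank 1: A-series; mu = 4 gives A_4. f is E_6 but g is A_4, hence not right-equivalent.

No.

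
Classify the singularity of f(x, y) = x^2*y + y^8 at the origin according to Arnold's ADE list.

D_{9}

The Hessian of f at 0 is [[0, 0], [0, 0]] with rank 0, so corank 2. A Groebner basis of the Jacobian ideal J(f) in C{x,y} is {x^2/8 + y^7, x^3, x*y}; counting standard monomials gives mu = 9. Corank 2; j^3 = x^2*y has shape L^2 M (L != M), so D-series; mu = 9 gives D_9.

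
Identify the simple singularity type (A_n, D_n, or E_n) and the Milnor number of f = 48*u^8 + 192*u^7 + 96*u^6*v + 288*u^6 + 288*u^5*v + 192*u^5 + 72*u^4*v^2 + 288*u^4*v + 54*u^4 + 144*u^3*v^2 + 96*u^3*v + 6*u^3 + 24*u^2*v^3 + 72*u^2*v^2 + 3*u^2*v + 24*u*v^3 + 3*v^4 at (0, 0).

Type D5, Milnor number mu = 5.

The Hessian of f at 0 is [[0, 0], [0, 0]] with rank 0, so corank 2. A Groebner basis of the Jacobian ideal J(f) in C{u,v} is {u*v^2, -u*v/8 + v^3, u^2 + u*v/2}; counting standard monomials gives mu = 5. Corank 2; j^3 = 3*u^2*(2*u + v) has shape L^2 M (L != M), so D-series; mu = 5 gives D_5.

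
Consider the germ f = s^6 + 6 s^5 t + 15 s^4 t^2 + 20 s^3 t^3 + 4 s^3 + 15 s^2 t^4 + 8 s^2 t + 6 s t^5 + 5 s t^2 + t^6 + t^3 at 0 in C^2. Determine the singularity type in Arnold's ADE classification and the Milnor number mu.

The Hessian of f at 0 has rank 0. Corank 2; j^3 = (s + t)*(2*s + t)^2 has shape L^2 M (L != M), so D-series; mu = 7 gives D_7.

Type D_{7}, Milnor number mu = 7.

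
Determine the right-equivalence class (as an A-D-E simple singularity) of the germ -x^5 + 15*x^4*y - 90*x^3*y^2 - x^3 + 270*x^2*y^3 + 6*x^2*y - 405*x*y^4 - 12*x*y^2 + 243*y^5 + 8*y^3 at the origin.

The Hessian of f at 0 has rank 0. Corank 2; j^3 = -(x - 2*y)^3 is a perfect cube, so E-series; the 5-jet and mu = 8 give E_8.

E8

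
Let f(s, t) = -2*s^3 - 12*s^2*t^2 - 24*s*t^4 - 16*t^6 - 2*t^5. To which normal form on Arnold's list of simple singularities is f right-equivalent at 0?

E8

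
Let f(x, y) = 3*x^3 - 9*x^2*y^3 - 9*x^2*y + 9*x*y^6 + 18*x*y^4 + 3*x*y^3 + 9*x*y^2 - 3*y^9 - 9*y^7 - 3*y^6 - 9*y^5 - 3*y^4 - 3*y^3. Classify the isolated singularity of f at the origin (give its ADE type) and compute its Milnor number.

The Hessian of f at 0 has rank 0. Corank 2; j^3 = 3*(x - y)^3 is a perfect cube, so E-series; the 4-jet and mu = 7 give E_7.

Type E_{7}, Milnor number mu = 7.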